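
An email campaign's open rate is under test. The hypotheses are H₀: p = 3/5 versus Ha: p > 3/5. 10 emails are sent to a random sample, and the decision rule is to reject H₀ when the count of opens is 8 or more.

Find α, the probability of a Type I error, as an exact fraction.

Under H₀, K ~ Binomial(10, 3/5), and α = P(K ≥ 8).
Adding the binomial terms for j = 8 through 10 with p = 3/5 yields 1633689/9765625.

1633689/9765625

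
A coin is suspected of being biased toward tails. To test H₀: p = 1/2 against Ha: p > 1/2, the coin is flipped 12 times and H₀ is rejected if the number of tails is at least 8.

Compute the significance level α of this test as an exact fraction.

397/2048

α = P(reject H₀ | H₀ true) = P(Y ≥ 8 | p = 1/2), with Y ~ Binomial(12, 1/2).
That's C(12,8) + C(12,9) + C(12,10) + C(12,11) + C(12,12) over 2^12, i.e. (495 + 220 + 66 + 12 + 1)/4096 = 794/4096 = 397/2048.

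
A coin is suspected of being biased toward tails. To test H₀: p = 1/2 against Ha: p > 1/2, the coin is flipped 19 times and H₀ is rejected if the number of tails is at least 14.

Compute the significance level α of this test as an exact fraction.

The Type I error probability is α = P(K ≥ 14) computed under H₀, where K ~ Binomial(19, 1/2).
P(K ≥ 14) = [C(19,14) + C(19,15) + C(19,16) + C(19,17) + C(19,18) + C(19,19)] / 2^19 = (11628 + 3876 + 969 + 171 + 19 + 1) / 524288 = 16664/524288 = 2083/65536.

2083/65536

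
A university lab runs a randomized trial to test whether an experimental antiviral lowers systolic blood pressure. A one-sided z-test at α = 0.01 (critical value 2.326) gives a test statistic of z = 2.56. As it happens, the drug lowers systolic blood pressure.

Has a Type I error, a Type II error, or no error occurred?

No error — this is a correct decision.

The conventional null hypothesis is that the drug has no effect on systolic blood pressure.
Since z = 2.56 > z* = 2.326, H₀ is rejected.
H₀ is false (actually the drug lowers systolic blood pressure).
The decision matches the true state — no error.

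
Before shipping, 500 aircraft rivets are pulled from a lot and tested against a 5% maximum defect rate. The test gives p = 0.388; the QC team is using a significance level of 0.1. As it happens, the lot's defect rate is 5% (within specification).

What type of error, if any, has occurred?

The conventional null hypothesis is that the lot's defect rate is 5% (within specification).
Since p = 0.388 ≥ α = 0.1, H₀ is not rejected.
H₀ is true (actually the lot's defect rate is 5% (within specification)).
The decision matches the true state — no error.

Neither — the decision is correct.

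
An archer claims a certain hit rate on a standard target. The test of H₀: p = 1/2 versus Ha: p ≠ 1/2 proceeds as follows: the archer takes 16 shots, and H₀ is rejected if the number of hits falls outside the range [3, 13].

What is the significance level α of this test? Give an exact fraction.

Under H₀, S ~ Binomial(16, 1/2); α is the probability of landing in either tail, P(S ≤ 2) + P(S ≥ 14).
The two tails are symmetric, so α = 2·(1 + 16 + 120)/2^16 = 274/65536 = 137/32768.

137/32768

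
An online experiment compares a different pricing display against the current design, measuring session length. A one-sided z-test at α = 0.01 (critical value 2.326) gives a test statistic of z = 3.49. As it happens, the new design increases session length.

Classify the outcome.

Neither — the decision is correct.

The conventional null hypothesis is that the new design has no effect on session length.
Since z = 3.49 > z* = 2.326, H₀ is rejected.
H₀ is false (actually the new design increases session length).
The decision matches the true state — no error.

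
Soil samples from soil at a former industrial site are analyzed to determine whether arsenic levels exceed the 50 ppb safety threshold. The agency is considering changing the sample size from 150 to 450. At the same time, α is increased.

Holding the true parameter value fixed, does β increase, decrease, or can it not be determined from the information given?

A larger sample reduces the standard error, pulling the sampling distribution under Ha further from the non-rejection region. A larger α widens the rejection region, so when the alternative is true more outcomes lead to rejection — failing to reject becomes less likely. Both changes push β in the same direction.

It decreases.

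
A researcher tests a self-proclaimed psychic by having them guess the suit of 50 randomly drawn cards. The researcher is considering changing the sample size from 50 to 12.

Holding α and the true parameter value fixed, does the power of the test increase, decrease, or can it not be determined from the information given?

It decreases.

With less data the test statistic is noisier; under Ha, more outcomes land inside the acceptance region.
Since power = 1 − β and β increases, power decreases.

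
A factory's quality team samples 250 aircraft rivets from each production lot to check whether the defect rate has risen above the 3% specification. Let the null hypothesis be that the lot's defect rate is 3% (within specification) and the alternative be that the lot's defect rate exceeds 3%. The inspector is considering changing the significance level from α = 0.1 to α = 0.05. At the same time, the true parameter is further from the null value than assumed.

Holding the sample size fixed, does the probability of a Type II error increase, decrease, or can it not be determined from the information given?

Cannot be determined from the information given.

The first change alone would make β increase; the second alone would make β decrease. Which effect dominates depends on the magnitudes, which are not given.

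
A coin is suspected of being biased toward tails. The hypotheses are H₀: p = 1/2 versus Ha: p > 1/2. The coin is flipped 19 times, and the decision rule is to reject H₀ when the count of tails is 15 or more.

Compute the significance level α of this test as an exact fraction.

The Type I error probability is α = P(K ≥ 15) computed under H₀, where K ~ Binomial(19, 1/2).
P(K ≥ 15) = [C(19,15) + C(19,16) + C(19,17) + C(19,18) + C(19,19)] / 2^19 = (3876 + 969 + 171 + 19 + 1) / 524288 = 5036/524288 = 1259/131072.

1259/131072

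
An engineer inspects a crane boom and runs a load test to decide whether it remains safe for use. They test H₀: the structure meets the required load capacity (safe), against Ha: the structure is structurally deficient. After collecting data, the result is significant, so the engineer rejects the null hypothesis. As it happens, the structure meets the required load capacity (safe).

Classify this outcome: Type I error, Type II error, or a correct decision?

H₀ was rejected, but H₀ is actually true.
Rejecting a true null hypothesis is a Type I error (false positive).

Type I error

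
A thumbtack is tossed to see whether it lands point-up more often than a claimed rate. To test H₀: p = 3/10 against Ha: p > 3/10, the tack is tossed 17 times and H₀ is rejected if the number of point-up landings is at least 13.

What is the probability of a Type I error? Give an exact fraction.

The Type I error probability is α = P(X ≥ 13) computed under H₀, where X ~ Binomial(17, 3/10).
Adding the binomial terms for j = 13 through 17 with p = 3/10 yields 1032701997051/10000000000000000.

1032701997051/10000000000000000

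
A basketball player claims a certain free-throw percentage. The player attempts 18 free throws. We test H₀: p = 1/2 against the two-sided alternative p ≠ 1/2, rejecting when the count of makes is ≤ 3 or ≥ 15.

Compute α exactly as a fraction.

247/32768

Under H₀, X ~ Binomial(18, 1/2); α is the probability of landing in either tail, P(X ≤ 3) + P(X ≥ 15).
Each tail has probability (1 + 18 + 153 + 816)/262144; doubling gives α = 1976/262144 = 247/32768.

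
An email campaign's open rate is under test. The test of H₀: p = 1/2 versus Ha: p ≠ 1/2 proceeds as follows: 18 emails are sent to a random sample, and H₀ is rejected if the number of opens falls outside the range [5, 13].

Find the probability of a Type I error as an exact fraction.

The significance level is the null-hypothesis probability of the rejection region {≤4} ∪ {≥14}.
By symmetry, α = 2·P(S ≤ 4) = 2·(1 + 18 + 153 + 816 + 3060)/262144 = 8096/262144 = 253/8192.

253/8192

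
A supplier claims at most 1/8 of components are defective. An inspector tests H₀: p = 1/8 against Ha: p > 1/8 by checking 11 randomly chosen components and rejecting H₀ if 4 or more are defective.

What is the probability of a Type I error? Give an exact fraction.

41842445/1073741824

α = P(reject H₀ | H₀ true) = P(X ≥ 4 | p = 1/8), X ~ Binomial(11, 1/8).
Via the complement, α = 1 − Σ_{j=0}^{3} C(11,j)(1/8)^j(7/8)^{11-j} = 41842445/1073741824.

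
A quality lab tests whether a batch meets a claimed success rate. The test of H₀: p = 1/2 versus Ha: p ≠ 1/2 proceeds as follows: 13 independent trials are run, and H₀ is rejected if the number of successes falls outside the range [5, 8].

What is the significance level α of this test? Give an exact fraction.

Under H₀, S ~ Binomial(13, 1/2); α is the probability of landing in either tail, P(S ≤ 4) + P(S ≥ 9).
The two tails are symmetric, so α = 2·(1 + 13 + 78 + 286 + 715)/2^13 = 2186/8192 = 1093/4096.

1093/4096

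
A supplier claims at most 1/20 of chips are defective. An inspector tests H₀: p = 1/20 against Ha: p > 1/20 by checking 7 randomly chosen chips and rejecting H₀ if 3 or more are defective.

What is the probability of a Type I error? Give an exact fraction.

961803/256000000

Under H₀, S ~ Binomial(7, 1/20); the Type I error rate is P(S ≥ 3).
Via the complement, α = 1 − Σ_{j=0}^{2} C(7,j)(1/20)^j(19/20)^{7-j} = 961803/256000000.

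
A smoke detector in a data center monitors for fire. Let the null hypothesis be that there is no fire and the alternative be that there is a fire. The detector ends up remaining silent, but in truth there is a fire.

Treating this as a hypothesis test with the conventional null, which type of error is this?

Type II error

'Remaining silent' corresponds to failing to reject H₀.
H₀ was not rejected but H₀ is false — a Type II error (false negative).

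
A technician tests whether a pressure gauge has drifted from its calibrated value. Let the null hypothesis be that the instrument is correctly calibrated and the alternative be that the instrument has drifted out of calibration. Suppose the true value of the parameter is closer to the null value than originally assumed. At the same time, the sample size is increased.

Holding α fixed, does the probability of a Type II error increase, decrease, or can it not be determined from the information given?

The first change alone would make β increase; the second alone would make β decrease. Which effect dominates depends on the magnitudes, which are not given.

Cannot be determined from the information given.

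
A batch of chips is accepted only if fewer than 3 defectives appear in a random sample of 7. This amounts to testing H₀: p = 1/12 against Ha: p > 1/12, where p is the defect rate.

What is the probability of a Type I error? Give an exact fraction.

187213/11943936

Under H₀, K ~ Binomial(7, 1/12); the Type I error rate is P(K ≥ 3).
Computing the lower-tail complement: 1 − 11756723/11943936 = 187213/11943936.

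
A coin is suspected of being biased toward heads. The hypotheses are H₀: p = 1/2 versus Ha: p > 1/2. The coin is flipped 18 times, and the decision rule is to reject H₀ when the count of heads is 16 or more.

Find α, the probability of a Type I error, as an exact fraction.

43/65536

The Type I error probability is α = P(S ≥ 16) computed under H₀, where S ~ Binomial(18, 1/2).
Summing the upper tail: (153 + 18 + 1) / 2^18 = 172/262144 = 43/65536.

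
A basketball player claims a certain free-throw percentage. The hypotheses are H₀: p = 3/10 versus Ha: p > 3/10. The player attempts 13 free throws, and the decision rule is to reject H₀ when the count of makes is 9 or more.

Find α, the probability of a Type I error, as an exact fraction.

8061940287/2000000000000

Under H₀, X ~ Binomial(13, 3/10), and α = P(X ≥ 9).
Adding the binomial terms for j = 9 through 13 with p = 3/10 yields 8061940287/2000000000000.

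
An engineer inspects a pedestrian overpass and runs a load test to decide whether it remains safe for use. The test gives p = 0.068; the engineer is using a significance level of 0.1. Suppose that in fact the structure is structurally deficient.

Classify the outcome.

The conventional null hypothesis is that the structure meets the required load capacity (safe).
Since p = 0.068 < α = 0.1, H₀ is rejected.
H₀ is false (actually the structure is structurally deficient).
The decision matches the true state — no error.

No error (correct decision).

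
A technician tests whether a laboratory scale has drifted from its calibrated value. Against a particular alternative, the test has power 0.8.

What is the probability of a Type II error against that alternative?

Power = 1 − β, so β = 1 − 0.8 = 0.2.

0.2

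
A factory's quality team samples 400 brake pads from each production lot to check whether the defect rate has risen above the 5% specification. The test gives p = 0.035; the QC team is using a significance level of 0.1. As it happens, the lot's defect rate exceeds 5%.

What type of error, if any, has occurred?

Neither — the decision is correct.

The conventional null hypothesis is that the lot's defect rate is 5% (within specification).
Since p = 0.035 < α = 0.1, H₀ is rejected.
H₀ is false (actually the lot's defect rate exceeds 5%).
The decision matches the true state — no error.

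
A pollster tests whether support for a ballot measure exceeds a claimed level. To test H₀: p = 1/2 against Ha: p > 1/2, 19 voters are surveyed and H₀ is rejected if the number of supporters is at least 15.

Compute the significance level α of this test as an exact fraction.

1259/131072

α = P(reject H₀ | H₀ true) = P(Y ≥ 15 | p = 1/2), with Y ~ Binomial(19, 1/2).
P(Y ≥ 15) = [C(19,15) + C(19,16) + C(19,17) + C(19,18) + C(19,19)] / 2^19 = (3876 + 969 + 171 + 19 + 1) / 524288 = 5036/524288 = 1259/131072.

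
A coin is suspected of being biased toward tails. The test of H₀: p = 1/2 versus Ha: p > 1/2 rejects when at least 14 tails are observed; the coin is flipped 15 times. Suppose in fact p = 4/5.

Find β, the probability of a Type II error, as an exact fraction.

25417304461/30517578125

β = P(fail to reject H₀ | Ha true) = P(X ≤ 13 | p = 4/5), X ~ Binomial(15, 4/5).
Summing C(15,j)·(4/5)^j·(1/5)^{15-j} for j = 0..13 gives 25417304461/30517578125.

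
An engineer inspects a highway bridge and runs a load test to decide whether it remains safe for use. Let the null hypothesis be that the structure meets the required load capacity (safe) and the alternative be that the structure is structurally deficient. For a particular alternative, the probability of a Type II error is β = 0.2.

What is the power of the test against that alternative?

0.8

Power = 1 − β = 1 − 0.2 = 0.8.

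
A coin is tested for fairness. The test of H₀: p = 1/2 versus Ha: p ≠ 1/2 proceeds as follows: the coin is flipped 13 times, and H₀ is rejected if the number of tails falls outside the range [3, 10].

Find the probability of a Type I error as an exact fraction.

Under H₀, S ~ Binomial(13, 1/2); α is the probability of landing in either tail, P(S ≤ 2) + P(S ≥ 11).
By symmetry, α = 2·P(S ≤ 2) = 2·(1 + 13 + 78)/8192 = 184/8192 = 23/1024.

23/1024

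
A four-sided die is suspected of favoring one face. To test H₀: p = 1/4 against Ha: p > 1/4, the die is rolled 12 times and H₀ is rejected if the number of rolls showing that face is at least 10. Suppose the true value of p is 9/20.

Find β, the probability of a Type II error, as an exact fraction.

Under the alternative p = 9/20, S ~ Binomial(12, 9/20); β is the probability the test does not reject, P(S < 10).
Equivalently, β = 1 − P(S ≥ 10) = 812745962073749/819200000000000.

812745962073749/819200000000000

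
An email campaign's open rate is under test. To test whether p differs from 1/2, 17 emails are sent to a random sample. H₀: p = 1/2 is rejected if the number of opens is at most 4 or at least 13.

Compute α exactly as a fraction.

α = P(Y ≤ 4 or Y ≥ 13 | p = 1/2), Y ~ Binomial(17, 1/2).
The two tails are symmetric, so α = 2·(1 + 17 + 136 + 680 + 2380)/2^17 = 6428/131072 = 1607/32768.

1607/32768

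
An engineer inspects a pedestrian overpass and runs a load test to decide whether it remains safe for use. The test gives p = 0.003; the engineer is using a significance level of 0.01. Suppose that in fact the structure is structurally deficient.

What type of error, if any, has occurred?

The conventional null hypothesis is that the structure meets the required load capacity (safe).
Since p = 0.003 < α = 0.01, H₀ is rejected.
H₀ is false (actually the structure is structurally deficient).
The decision matches the true state — no error.

Neither — the decision is correct.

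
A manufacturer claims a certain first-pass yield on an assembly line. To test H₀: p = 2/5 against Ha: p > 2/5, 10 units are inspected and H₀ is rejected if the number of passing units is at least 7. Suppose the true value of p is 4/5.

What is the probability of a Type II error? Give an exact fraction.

β = P(fail to reject H₀ | Ha true) = P(K ≤ 6 | p = 4/5), K ~ Binomial(10, 4/5).
Adding the binomial probabilities P(K=0)+…+P(K=6) at p = 4/5 gives 1180409/9765625.

1180409/9765625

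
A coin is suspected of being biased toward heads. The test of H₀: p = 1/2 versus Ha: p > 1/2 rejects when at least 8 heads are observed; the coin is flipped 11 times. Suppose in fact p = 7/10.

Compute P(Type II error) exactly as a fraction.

1076094153/2500000000

Under the alternative p = 7/10, X ~ Binomial(11, 7/10); β is the probability the test does not reject, P(X < 8).
Adding the binomial probabilities P(X=0)+…+P(X=7) at p = 7/10 gives 1076094153/2500000000.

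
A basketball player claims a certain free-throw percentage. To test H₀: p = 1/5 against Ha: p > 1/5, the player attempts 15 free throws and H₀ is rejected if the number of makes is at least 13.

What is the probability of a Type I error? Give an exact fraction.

Under H₀, S ~ Binomial(15, 1/5), and α = P(S ≥ 13).
Adding the binomial terms for j = 13 through 15 with p = 1/5 yields 1741/30517578125.

1741/30517578125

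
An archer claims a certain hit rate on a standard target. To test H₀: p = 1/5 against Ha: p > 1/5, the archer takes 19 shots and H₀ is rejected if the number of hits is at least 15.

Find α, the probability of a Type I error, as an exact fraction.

211417/3814697265625

α = P(reject H₀ | H₀ true) = P(S ≥ 15 | p = 1/5), with S ~ Binomial(19, 1/5).
Summing C(19,j)(1/5)^j(4/5)^{19−j} for j = 15,…,19 gives 211417/3814697265625.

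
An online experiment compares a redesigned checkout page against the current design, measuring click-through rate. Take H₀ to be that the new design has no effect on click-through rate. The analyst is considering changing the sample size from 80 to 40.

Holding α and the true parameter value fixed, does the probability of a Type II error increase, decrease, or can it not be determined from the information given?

Reducing n widens both sampling distributions, so the test has less ability to distinguish Ha from H₀.

It increases.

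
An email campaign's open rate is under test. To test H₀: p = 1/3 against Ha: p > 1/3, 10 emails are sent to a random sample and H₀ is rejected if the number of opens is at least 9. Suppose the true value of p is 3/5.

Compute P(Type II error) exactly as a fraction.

9312916/9765625

A Type II error is failing to reject when Ha holds: with p = 3/5, β = P(K ≤ 8).
Equivalently, β = 1 − P(K ≥ 9) = 9312916/9765625.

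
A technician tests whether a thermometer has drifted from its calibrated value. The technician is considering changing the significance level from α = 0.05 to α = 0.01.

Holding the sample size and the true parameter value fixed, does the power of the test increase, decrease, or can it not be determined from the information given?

A smaller α moves the rejection region further into the tail. With the alternative true, more outcomes now fall outside the rejection region, so failing to reject becomes more likely.
Since power = 1 − β and β increases, power decreases.

It decreases.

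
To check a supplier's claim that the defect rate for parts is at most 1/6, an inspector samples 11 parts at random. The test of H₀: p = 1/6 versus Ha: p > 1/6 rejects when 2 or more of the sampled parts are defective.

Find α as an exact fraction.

Under H₀, Y ~ Binomial(11, 1/6); the Type I error rate is P(Y ≥ 2).
Via the complement, α = 1 − Σ_{j=0}^{1} C(11,j)(1/6)^j(5/6)^{11-j} = 12909191/22674816.

12909191/22674816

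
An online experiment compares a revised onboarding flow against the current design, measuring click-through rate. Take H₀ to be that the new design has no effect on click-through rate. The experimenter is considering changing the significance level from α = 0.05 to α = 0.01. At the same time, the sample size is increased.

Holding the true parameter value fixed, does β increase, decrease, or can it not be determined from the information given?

Cannot be determined from the information given.

The first change alone would make β increase; the second alone would make β decrease. Which effect dominates depends on the magnitudes, which are not given.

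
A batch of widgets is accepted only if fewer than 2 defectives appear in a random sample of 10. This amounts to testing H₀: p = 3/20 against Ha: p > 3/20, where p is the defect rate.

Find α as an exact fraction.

4666369804641/10240000000000

Under H₀, X ~ Binomial(10, 3/20); the Type I error rate is P(X ≥ 2).
Via the complement, α = 1 − Σ_{j=0}^{1} C(10,j)(3/20)^j(17/20)^{10-j} = 4666369804641/10240000000000.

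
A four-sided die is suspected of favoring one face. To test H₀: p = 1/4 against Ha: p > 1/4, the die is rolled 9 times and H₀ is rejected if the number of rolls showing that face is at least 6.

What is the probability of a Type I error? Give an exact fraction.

655/65536

Under H₀, Y ~ Binomial(9, 1/4), and α = P(Y ≥ 6).
Adding the binomial terms for j = 6 through 9 with p = 1/4 yields 655/65536.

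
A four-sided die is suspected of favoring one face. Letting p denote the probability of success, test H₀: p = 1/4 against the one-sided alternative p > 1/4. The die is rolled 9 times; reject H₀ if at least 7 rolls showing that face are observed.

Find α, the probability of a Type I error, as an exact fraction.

11/8192

The Type I error probability is α = P(X ≥ 7) computed under H₀, where X ~ Binomial(9, 1/4).
P(X ≥ 7) = Σ_{j=7}^{9} C(9,j)·(1/4)^j·(3/4)^{9-j} = 11/8192.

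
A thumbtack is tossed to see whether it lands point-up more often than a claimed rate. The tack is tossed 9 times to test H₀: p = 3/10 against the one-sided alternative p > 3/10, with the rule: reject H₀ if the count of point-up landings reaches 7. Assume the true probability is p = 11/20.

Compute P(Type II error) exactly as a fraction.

A Type II error is failing to reject when Ha holds: with p = 11/20, β = P(K ≤ 6).
Summing C(9,j)·(11/20)^j·(9/20)^{9-j} for j = 0..6 gives 54431799039/64000000000.

54431799039/64000000000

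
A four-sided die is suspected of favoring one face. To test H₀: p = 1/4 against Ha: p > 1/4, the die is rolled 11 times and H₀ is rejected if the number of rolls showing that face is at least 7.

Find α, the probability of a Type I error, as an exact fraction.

α = P(reject H₀ | H₀ true) = P(X ≥ 7 | p = 1/4), with X ~ Binomial(11, 1/4).
P(X ≥ 7) = Σ_{j=7}^{11} C(11,j)·(1/4)^j·(3/4)^{11-j} = 15857/2097152.

15857/2097152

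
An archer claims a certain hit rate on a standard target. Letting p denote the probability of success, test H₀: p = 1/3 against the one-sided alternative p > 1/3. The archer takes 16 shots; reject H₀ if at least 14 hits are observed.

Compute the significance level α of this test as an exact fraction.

α = P(reject H₀ | H₀ true) = P(K ≥ 14 | p = 1/3), with K ~ Binomial(16, 1/3).
P(K ≥ 14) = Σ_{j=14}^{16} C(16,j)·(1/3)^j·(2/3)^{16-j} = 19/1594323.

19/1594323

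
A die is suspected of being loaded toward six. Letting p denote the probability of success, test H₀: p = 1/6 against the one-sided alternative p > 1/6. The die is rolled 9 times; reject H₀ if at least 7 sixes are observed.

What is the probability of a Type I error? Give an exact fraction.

473/5038848

Under H₀, K ~ Binomial(9, 1/6), and α = P(K ≥ 7).
Adding the binomial terms for j = 7 through 9 with p = 1/6 yields 473/5038848.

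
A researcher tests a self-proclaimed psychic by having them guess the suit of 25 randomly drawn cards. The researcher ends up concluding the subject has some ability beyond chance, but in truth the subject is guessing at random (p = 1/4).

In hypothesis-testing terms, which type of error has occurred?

The null hypothesis here is that the subject is guessing at random (p = 1/4).
'Concluding the subject has some ability beyond chance' corresponds to rejecting H₀.
H₀ was rejected but H₀ is true — a Type I error (false positive).

Type I error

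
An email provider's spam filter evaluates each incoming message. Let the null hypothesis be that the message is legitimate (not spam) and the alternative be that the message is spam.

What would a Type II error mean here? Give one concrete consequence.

A Type II error would mean concluding that the message is legitimate (not spam) (or at least failing to establish that the message is spam) when in fact the message is spam. Consequence: spam reaches the user's inbox.

A Type II error is failing to reject H₀ when H₀ is false.
Here that means delivering the message to the inbox when actually the message is spam.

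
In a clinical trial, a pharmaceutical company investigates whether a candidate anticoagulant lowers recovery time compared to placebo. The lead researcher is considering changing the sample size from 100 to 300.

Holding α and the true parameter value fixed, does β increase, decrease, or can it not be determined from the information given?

It decreases.

More data shrinks sampling variability; the test statistic under Ha concentrates further from the null value, making rejection more likely.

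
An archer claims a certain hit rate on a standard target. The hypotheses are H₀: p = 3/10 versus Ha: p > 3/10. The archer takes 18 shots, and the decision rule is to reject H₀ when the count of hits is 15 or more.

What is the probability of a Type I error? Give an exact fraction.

α = P(reject H₀ | H₀ true) = P(K ≥ 15 | p = 3/10), with K ~ Binomial(18, 3/10).
Adding the binomial terms for j = 15 through 18 with p = 3/10 yields 217773361539/50000000000000000.

217773361539/50000000000000000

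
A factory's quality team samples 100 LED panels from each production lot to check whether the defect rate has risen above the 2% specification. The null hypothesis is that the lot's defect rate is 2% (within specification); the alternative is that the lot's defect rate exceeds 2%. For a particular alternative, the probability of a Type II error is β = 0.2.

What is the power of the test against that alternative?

Power = 1 − β = 1 − 0.2 = 0.8.

0.8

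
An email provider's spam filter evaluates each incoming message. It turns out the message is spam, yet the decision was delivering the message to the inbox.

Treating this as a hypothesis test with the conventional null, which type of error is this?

Type II error

The null hypothesis here is that the message is legitimate (not spam).
'Delivering the message to the inbox' corresponds to failing to reject H₀.
H₀ was not rejected but H₀ is false — a Type II error (false negative).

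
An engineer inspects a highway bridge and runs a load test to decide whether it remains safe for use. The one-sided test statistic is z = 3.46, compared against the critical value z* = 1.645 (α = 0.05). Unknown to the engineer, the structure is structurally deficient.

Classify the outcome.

Neither — the decision is correct.

The conventional null hypothesis is that the structure meets the required load capacity (safe).
Since z = 3.46 > z* = 1.645, H₀ is rejected.
H₀ is false (actually the structure is structurally deficient).
The decision matches the true state — no error.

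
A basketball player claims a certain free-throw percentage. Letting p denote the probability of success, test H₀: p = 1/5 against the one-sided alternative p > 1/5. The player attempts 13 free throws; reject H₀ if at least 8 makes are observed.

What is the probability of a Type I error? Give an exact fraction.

1520533/1220703125

α = P(reject H₀ | H₀ true) = P(K ≥ 8 | p = 1/5), with K ~ Binomial(13, 1/5).
Summing C(13,j)(1/5)^j(4/5)^{13−j} for j = 8,…,13 gives 1520533/1220703125.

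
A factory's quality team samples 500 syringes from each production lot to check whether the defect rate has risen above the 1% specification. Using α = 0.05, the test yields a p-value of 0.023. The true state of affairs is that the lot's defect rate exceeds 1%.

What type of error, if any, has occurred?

Neither — the decision is correct.

The conventional null hypothesis is that the lot's defect rate is 1% (within specification).
Since p = 0.023 < α = 0.05, H₀ is rejected.
H₀ is false (actually the lot's defect rate exceeds 1%).
The decision matches the true state — no error.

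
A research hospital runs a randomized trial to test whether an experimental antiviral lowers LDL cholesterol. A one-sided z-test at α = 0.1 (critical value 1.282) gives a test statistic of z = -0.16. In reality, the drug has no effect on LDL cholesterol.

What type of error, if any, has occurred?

The conventional null hypothesis is that the drug has no effect on LDL cholesterol.
Since z = -0.16 ≤ z* = 1.282, H₀ is not rejected.
H₀ is true (actually the drug has no effect on LDL cholesterol).
The decision matches the true state — no error.

No error (correct decision).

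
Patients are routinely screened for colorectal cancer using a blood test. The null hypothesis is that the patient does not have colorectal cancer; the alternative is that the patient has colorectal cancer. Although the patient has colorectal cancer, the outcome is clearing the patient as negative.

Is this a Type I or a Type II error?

'Clearing the patient as negative' corresponds to failing to reject H₀.
H₀ was not rejected but H₀ is false — a Type II error (false negative).

Type II error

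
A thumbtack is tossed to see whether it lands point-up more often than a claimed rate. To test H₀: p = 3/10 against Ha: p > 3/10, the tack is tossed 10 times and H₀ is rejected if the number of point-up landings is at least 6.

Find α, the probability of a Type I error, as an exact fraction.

Under H₀, Y ~ Binomial(10, 3/10), and α = P(Y ≥ 6).
Adding the binomial terms for j = 6 through 10 with p = 3/10 yields 236744937/5000000000.

236744937/5000000000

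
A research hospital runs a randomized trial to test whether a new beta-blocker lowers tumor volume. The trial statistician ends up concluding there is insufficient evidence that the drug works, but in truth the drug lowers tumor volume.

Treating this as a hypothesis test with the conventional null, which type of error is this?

The null hypothesis here is that the drug has no effect on tumor volume.
'Concluding there is insufficient evidence that the drug works' corresponds to failing to reject H₀.
H₀ was not rejected but H₀ is false — a Type II error (false negative).

Type II error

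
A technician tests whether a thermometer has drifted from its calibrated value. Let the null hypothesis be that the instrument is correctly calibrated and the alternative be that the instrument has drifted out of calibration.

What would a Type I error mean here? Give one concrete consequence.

A Type I error is rejecting H₀ when H₀ is true.
Here that means pulling the instrument for recalibration when actually the instrument is correctly calibrated.

A Type I error would mean concluding that the instrument has drifted out of calibration when in fact the instrument is correctly calibrated. Consequence: a properly working instrument is taken offline unnecessarily.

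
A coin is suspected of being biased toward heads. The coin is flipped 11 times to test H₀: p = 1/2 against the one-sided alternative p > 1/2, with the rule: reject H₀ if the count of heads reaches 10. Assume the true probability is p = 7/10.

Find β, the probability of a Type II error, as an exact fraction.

2217524751/2500000000

Under the alternative p = 7/10, K ~ Binomial(11, 7/10); β is the probability the test does not reject, P(K < 10).
Equivalently, β = 1 − P(K ≥ 10) = 2217524751/2500000000.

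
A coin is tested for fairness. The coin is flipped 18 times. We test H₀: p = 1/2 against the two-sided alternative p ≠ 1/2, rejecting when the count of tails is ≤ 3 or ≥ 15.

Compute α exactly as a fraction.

The significance level is the null-hypothesis probability of the rejection region {≤3} ∪ {≥15}.
The two tails are symmetric, so α = 2·(1 + 18 + 153 + 816)/2^18 = 1976/262144 = 247/32768.

247/32768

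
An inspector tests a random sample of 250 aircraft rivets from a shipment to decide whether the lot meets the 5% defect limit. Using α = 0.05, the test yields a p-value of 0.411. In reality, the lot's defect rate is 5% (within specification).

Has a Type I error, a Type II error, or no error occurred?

The conventional null hypothesis is that the lot's defect rate is 5% (within specification).
Since p = 0.411 ≥ α = 0.05, H₀ is not rejected.
H₀ is true (actually the lot's defect rate is 5% (within specification)).
The decision matches the true state — no error.

Neither — the decision is correct.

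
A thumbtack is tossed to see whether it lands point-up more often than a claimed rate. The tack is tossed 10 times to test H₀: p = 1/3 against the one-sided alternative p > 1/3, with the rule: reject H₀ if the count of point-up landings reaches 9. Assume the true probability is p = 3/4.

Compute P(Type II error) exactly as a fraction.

β = P(fail to reject H₀ | Ha true) = P(X ≤ 8 | p = 3/4), X ~ Binomial(10, 3/4).
Equivalently, β = 1 − P(X ≥ 9) = 792697/1048576.

792697/1048576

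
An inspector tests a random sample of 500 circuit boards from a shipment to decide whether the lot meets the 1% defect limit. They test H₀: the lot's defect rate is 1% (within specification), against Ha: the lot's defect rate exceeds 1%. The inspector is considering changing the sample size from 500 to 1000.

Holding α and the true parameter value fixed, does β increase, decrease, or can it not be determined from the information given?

Increasing n separates the H₀ and Ha sampling distributions, so under Ha fewer outcomes land in the acceptance region.

It decreases.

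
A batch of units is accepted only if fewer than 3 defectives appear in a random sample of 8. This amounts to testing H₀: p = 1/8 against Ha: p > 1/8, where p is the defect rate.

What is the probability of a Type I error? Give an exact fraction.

1129899/16777216

α = P(reject H₀ | H₀ true) = P(S ≥ 3 | p = 1/8), S ~ Binomial(8, 1/8).
Computing the lower-tail complement: 1 − 15647317/16777216 = 1129899/16777216.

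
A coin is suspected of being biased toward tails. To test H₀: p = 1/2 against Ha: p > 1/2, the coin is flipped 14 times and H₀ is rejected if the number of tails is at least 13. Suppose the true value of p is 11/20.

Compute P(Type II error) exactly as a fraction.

1633670388436281453/1638400000000000000

A Type II error is failing to reject when Ha holds: with p = 11/20, β = P(Y ≤ 12).
Adding the binomial probabilities P(Y=0)+…+P(Y=12) at p = 11/20 gives 1633670388436281453/1638400000000000000.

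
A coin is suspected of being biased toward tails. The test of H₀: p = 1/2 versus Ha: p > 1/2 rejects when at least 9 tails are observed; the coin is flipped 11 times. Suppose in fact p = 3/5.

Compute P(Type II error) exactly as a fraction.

8604328/9765625

β = P(fail to reject H₀ | Ha true) = P(K ≤ 8 | p = 3/5), K ~ Binomial(11, 3/5).
Adding the binomial probabilities P(K=0)+…+P(K=8) at p = 3/5 gives 8604328/9765625.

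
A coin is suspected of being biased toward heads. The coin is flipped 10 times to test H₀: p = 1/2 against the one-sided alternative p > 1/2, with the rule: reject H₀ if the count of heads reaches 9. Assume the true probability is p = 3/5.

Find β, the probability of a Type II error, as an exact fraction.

β = P(fail to reject H₀ | Ha true) = P(Y ≤ 8 | p = 3/5), Y ~ Binomial(10, 3/5).
Equivalently, β = 1 − P(Y ≥ 9) = 9312916/9765625.

9312916/9765625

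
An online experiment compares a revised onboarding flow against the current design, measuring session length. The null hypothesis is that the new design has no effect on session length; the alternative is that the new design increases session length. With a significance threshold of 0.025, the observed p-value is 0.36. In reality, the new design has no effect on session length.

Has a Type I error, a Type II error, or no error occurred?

Since p = 0.36 ≥ α = 0.025, H₀ is not rejected.
H₀ is true (actually the new design has no effect on session length).
The decision matches the true state — no error.

No error — this is a correct decision.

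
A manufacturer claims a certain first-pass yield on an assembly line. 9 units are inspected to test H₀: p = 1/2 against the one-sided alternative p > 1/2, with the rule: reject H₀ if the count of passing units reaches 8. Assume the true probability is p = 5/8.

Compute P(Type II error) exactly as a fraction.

3803679/4194304

A Type II error is failing to reject when Ha holds: with p = 5/8, β = P(S ≤ 7).
Adding the binomial probabilities P(S=0)+…+P(S=7) at p = 5/8 gives 3803679/4194304.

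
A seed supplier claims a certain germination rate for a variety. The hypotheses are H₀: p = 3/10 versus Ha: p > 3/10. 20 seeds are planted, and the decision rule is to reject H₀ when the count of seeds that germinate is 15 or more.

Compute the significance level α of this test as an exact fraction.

1073500548839793/25000000000000000000

Under H₀, Y ~ Binomial(20, 3/10), and α = P(Y ≥ 15).
Adding the binomial terms for j = 15 through 20 with p = 3/10 yields 1073500548839793/25000000000000000000.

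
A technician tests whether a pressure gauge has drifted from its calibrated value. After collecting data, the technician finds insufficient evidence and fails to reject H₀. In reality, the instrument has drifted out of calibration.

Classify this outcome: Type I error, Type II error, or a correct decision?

The conventional null hypothesis here is that the instrument is correctly calibrated.
H₀ was not rejected, but H₀ is actually false.
Failing to reject a false null hypothesis is a Type II error (false negative).

Type II error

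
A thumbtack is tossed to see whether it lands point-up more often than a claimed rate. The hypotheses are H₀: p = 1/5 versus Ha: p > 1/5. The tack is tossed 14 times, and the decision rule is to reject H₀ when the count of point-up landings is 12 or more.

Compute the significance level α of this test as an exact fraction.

The Type I error probability is α = P(S ≥ 12) computed under H₀, where S ~ Binomial(14, 1/5).
P(S ≥ 12) = Σ_{j=12}^{14} C(14,j)·(1/5)^j·(4/5)^{14-j} = 1513/6103515625.

1513/6103515625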